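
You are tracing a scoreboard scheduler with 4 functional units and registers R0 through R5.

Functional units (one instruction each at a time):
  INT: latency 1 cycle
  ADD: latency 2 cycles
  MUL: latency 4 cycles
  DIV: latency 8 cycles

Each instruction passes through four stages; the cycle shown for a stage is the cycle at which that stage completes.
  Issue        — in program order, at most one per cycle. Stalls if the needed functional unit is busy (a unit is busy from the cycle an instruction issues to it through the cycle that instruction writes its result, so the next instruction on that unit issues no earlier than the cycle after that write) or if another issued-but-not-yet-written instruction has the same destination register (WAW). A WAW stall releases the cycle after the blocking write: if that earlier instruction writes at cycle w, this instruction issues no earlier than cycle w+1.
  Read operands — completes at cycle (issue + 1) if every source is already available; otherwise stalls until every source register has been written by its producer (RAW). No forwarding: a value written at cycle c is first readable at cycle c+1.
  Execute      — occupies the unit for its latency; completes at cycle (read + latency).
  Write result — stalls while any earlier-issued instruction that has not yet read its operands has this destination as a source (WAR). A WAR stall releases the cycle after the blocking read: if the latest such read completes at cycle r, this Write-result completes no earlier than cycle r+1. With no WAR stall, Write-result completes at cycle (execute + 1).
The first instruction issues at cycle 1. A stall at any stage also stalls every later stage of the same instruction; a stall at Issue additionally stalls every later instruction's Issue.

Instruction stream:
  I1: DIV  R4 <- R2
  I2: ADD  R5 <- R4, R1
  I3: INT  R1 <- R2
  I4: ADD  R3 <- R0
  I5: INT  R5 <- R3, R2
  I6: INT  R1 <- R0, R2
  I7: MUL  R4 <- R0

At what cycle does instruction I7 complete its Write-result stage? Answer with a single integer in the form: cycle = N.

1) issue 1, read 2, done 10, write 11
2) issue 2, read 12, done 14, write 15  <RAW R4: wait I1 write@11>
3) issue 3, read 4, done 5, write 13  <WAR R1: wait I2 read@12>
4) issue 16, read 17, done 19, write 20  <struct: ADD busy until I2 writes@15>
5) issue 17, read 21, done 22, write 23  <RAW R3: wait I4 write@20>
6) issue 24, read 25, done 26, write 27  <struct: INT busy until I5 writes@23>
7) issue 25, read 26, done 30, write 31

cycle = 31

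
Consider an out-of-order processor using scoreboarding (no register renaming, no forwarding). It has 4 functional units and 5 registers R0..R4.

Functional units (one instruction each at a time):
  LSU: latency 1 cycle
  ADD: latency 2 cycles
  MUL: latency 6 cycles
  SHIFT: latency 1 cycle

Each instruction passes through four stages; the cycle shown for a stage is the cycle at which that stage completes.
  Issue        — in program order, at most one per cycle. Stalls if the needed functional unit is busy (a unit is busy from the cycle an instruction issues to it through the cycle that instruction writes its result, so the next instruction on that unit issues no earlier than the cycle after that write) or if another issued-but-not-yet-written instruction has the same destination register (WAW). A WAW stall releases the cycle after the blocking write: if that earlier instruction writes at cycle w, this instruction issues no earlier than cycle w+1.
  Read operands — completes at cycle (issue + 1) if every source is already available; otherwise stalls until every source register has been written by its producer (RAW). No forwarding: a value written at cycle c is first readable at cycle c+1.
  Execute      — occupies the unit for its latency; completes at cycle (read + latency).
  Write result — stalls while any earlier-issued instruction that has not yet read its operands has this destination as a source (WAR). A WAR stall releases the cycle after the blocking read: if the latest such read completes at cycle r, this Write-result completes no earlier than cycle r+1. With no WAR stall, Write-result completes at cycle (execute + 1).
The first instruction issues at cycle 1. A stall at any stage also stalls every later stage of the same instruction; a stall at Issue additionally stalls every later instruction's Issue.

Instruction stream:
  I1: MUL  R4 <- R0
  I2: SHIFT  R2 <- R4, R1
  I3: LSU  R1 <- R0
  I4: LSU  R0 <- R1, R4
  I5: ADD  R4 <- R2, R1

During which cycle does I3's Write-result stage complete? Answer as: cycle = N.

t=1  I1→MUL
t=2  I1 RO; I2→SHIFT
t=3  I3→LSU
t=4  I3 RO
t=5  I3 EX
t=8  I1 EX
t=9  I1 WR R4
t=10  I2 RO
t=11  I2 EX; I3 WR R1
t=12  I2 WR R2; I4→LSU
t=13  I4 RO; I5→ADD
t=14  I4 EX; I5 RO
t=15  I4 WR R0
t=16  I5 EX
t=17  I5 WR R4

cycle = 11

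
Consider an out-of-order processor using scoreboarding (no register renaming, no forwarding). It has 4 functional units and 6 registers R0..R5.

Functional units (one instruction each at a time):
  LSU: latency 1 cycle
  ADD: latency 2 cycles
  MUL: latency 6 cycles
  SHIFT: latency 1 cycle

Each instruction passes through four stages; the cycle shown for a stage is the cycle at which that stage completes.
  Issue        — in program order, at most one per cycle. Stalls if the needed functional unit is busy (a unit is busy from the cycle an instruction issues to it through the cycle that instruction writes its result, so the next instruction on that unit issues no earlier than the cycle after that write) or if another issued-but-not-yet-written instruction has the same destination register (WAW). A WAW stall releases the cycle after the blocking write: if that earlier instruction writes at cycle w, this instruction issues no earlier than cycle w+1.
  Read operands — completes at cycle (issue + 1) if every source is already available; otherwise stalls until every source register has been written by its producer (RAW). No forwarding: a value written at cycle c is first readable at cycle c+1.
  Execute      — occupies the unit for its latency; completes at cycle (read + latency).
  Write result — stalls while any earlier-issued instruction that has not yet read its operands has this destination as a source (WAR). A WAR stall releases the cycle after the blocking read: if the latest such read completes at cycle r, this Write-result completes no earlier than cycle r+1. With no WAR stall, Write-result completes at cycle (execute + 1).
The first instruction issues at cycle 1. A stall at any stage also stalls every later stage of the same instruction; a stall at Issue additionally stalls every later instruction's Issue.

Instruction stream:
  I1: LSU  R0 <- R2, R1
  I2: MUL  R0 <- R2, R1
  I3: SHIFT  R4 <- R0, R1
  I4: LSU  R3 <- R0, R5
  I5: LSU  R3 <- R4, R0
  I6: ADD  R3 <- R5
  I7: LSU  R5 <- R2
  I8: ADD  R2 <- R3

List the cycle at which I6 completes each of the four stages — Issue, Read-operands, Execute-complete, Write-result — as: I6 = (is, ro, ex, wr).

c1: I1 issues→LSU
c2: I1 reads
c3: I1 exec-done
c4: I1 writes R0
c5: I2 issues→MUL
c6: I2 reads | I3 issues→SHIFT
c7: I4 issues→LSU
c12: I2 exec-done
c13: I2 writes R0
c14: I3 reads | I4 reads
c15: I3 exec-done | I4 exec-done
c16: I3 writes R4 | I4 writes R3
c17: I5 issues→LSU
c18: I5 reads
c19: I5 exec-done
c20: I5 writes R3
c21: I6 issues→ADD
c22: I6 reads | I7 issues→LSU
c23: I7 reads
c24: I6 exec-done | I7 exec-done
c25: I6 writes R3 | I7 writes R5
c26: I8 issues→ADD
c27: I8 reads
c29: I8 exec-done
c30: I8 writes R2

I6 = (21, 22, 24, 25)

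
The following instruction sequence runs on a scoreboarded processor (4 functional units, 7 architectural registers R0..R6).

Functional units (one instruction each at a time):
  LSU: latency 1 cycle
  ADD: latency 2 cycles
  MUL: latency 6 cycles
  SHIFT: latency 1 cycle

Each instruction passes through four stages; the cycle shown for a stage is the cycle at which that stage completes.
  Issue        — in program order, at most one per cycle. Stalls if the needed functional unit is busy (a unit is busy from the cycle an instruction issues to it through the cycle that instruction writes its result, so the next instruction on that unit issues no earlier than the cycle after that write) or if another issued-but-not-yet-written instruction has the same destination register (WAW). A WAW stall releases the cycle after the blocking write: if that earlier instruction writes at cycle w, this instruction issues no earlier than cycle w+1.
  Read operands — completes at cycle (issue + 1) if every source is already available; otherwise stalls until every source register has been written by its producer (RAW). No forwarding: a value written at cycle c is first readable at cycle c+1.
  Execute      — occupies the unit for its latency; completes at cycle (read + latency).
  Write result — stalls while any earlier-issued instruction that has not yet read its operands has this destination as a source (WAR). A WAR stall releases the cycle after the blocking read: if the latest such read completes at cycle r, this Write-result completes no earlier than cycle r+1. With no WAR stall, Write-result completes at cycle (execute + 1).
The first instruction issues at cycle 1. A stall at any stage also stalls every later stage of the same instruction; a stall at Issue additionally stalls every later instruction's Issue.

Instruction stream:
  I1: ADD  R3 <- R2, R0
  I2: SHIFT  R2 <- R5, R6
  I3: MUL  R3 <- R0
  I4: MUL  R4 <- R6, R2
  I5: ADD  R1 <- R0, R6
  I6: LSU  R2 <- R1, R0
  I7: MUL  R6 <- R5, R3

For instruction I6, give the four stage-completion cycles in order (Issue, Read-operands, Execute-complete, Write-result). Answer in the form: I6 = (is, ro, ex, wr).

I6 = (17, 21, 22, 23)

1) issue 1, read 2, done 4, write 5
2) issue 2, read 3, done 4, write 5
3) issue 6, read 7, done 13, write 14  <WAW R3: wait I1 write@5>
4) issue 15, read 16, done 22, write 23  <struct: MUL busy until I3 writes@14>
5) issue 16, read 17, done 19, write 20
6) issue 17, read 21, done 22, write 23  <RAW R1: wait I5 write@20>
7) issue 24, read 25, done 31, write 32  <struct: MUL busy until I4 writes@23>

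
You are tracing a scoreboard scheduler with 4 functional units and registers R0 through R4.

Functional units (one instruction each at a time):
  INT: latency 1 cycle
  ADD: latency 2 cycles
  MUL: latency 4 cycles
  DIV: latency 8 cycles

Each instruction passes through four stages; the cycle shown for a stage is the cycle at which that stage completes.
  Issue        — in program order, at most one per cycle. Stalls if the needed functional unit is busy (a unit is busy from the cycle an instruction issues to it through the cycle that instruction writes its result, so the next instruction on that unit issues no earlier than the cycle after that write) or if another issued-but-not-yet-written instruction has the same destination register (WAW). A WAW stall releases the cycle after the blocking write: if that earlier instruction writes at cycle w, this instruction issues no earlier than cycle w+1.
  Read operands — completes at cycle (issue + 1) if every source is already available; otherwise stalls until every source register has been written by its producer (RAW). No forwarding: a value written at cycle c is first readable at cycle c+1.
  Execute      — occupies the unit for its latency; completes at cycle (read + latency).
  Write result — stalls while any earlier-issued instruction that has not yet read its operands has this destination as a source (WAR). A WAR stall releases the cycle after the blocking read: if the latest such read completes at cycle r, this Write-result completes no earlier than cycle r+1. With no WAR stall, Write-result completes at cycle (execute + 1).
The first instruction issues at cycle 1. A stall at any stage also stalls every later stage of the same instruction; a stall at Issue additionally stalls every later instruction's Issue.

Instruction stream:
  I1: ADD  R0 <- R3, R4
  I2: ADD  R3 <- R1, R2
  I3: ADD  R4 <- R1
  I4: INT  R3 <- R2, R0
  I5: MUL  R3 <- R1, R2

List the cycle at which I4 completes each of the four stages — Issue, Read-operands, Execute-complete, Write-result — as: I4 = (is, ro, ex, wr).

I4 = (12, 13, 14, 15)

[I1] 1/2/4/5
[I2] 6/7/9/10  (struct: ADD busy until I1 writes@5)
[I3] 11/12/14/15  (struct: ADD busy until I2 writes@10)
[I4] 12/13/14/15
[I5] 16/17/21/22  (WAW R3: wait I4 write@15)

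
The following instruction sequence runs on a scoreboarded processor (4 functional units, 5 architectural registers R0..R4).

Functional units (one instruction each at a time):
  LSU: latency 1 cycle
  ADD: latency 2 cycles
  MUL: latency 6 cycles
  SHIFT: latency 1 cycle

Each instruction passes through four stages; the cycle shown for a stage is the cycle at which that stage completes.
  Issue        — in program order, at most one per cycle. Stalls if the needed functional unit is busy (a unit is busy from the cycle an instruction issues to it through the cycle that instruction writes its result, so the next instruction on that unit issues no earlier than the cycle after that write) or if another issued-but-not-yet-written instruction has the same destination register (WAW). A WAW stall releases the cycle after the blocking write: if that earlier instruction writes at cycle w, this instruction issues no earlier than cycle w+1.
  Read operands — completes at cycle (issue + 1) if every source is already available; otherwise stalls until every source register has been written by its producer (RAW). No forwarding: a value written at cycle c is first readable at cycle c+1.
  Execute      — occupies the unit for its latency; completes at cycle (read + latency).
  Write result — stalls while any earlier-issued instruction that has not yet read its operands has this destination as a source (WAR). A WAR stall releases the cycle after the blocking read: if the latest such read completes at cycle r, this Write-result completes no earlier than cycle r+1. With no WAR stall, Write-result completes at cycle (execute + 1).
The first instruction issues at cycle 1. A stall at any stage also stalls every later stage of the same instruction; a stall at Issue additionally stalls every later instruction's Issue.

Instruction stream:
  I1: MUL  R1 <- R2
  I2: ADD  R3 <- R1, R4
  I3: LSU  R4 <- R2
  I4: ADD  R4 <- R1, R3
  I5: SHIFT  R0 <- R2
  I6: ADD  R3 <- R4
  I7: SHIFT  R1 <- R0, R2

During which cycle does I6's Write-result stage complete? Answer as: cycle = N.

cycle = 23

1) issue 1, read 2, done 8, write 9
2) issue 2, read 10, done 12, write 13  <RAW R1: wait I1 write@9>
3) issue 3, read 4, done 5, write 11  <WAR R4: wait I2 read@10>
4) issue 14, read 15, done 17, write 18  <struct: ADD busy until I2 writes@13>
5) issue 15, read 16, done 17, write 18
6) issue 19, read 20, done 22, write 23  <struct: ADD busy until I4 writes@18>
7) issue 20, read 21, done 22, write 23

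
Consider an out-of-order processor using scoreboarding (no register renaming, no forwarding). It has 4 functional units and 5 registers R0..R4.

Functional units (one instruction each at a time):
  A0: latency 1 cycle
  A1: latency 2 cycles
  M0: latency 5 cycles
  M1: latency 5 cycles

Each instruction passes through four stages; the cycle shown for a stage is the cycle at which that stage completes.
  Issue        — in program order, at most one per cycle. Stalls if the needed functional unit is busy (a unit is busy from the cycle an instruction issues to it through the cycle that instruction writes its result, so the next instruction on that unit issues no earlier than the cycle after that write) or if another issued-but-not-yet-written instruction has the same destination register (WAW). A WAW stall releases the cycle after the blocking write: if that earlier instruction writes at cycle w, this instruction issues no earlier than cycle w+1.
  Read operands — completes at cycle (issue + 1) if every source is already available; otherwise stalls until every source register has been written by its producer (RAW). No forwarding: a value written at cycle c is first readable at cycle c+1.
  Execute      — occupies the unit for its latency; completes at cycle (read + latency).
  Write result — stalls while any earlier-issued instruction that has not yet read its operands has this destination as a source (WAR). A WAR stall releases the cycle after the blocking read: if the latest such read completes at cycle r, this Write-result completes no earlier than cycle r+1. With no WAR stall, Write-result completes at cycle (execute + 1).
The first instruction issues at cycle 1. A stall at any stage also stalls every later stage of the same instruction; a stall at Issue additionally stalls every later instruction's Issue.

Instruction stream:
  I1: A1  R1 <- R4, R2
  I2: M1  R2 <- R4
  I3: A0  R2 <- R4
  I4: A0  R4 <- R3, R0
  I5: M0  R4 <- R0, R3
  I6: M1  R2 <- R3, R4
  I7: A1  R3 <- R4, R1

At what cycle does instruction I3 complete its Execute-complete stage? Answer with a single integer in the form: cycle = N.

t=1  issue I1 (A1)
t=2  I1 read-ops; issue I2 (M1)
t=3  I2 read-ops
t=4  I1 finished on A1
t=5  I1→R1
t=8  I2 finished on M1
t=9  I2→R2
t=10  issue I3 (A0)
t=11  I3 read-ops
t=12  I3 finished on A0
t=13  I3→R2
t=14  issue I4 (A0)
t=15  I4 read-ops
t=16  I4 finished on A0
t=17  I4→R4
t=18  issue I5 (M0)
t=19  I5 read-ops; issue I6 (M1)
t=20  issue I7 (A1)
t=24  I5 finished on M0
t=25  I5→R4
t=26  I6 read-ops; I7 read-ops
t=28  I7 finished on A1
t=29  I7→R3
t=31  I6 finished on M1
t=32  I6→R2

cycle = 12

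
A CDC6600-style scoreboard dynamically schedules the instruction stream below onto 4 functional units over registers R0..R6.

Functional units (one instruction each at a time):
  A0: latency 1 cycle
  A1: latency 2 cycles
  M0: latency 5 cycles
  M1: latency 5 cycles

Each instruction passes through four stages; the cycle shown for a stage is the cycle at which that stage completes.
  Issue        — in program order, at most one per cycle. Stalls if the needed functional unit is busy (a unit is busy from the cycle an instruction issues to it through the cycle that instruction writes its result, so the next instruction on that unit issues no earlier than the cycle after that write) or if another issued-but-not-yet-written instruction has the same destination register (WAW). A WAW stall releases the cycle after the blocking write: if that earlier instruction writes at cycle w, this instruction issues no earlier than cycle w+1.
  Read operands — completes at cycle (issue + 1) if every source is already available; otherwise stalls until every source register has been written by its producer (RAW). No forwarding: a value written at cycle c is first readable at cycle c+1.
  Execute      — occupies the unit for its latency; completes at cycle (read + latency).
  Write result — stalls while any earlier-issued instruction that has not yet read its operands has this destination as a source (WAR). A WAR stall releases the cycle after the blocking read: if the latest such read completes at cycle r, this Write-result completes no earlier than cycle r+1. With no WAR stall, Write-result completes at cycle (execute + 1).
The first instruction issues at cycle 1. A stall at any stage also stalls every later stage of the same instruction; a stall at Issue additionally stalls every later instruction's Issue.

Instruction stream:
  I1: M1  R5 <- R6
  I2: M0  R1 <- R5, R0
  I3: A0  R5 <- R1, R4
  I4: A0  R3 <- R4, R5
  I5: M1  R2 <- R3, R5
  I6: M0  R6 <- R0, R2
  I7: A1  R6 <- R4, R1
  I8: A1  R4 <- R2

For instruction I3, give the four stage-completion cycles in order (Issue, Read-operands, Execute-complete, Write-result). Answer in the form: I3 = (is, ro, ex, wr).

I3 = (9, 16, 17, 18)

I1  is:1  ro:2  ex:7  wr:8
I2  is:2  ro:9  ex:14  wr:15  — RAW R5: wait I1 write@8
I3  is:9  ro:16  ex:17  wr:18  — WAW R5: wait I1 write@8, RAW R1: wait I2 write@15
I4  is:19  ro:20  ex:21  wr:22  — struct: A0 busy until I3 writes@18
I5  is:20  ro:23  ex:28  wr:29  — RAW R3: wait I4 write@22
I6  is:21  ro:30  ex:35  wr:36  — RAW R2: wait I5 write@29
I7  is:37  ro:38  ex:40  wr:41  — WAW R6: wait I6 write@36
I8  is:42  ro:43  ex:45  wr:46  — struct: A1 busy until I7 writes@41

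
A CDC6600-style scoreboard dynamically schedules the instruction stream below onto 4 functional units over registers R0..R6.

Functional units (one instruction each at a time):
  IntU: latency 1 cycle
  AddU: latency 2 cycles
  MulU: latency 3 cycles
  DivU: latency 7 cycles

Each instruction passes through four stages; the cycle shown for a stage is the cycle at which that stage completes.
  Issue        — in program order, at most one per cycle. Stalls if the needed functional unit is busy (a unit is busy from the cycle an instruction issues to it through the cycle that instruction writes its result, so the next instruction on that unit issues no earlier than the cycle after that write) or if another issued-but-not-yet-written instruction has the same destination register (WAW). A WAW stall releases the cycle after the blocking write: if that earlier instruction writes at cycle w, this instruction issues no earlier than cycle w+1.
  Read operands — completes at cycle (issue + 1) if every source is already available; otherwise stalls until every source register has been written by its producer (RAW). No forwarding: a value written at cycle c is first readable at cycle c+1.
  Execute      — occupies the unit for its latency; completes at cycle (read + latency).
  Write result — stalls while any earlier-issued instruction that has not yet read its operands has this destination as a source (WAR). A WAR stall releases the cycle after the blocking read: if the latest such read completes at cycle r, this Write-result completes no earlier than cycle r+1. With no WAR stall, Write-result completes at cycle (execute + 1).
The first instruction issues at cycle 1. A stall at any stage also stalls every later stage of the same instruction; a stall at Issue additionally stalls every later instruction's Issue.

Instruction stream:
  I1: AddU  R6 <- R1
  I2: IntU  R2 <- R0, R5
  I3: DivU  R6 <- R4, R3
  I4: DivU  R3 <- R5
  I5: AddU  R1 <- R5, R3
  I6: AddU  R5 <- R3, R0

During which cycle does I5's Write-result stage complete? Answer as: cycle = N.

c1: I1→AddU
c2: I1 RO | I2→IntU
c3: I2 RO
c4: I1 EX | I2 EX
c5: I1 WR R6 | I2 WR R2
c6: I3→DivU
c7: I3 RO
c14: I3 EX
c15: I3 WR R6
c16: I4→DivU
c17: I4 RO | I5→AddU
c24: I4 EX
c25: I4 WR R3
c26: I5 RO
c28: I5 EX
c29: I5 WR R1
c30: I6→AddU
c31: I6 RO
c33: I6 EX
c34: I6 WR R5

cycle = 29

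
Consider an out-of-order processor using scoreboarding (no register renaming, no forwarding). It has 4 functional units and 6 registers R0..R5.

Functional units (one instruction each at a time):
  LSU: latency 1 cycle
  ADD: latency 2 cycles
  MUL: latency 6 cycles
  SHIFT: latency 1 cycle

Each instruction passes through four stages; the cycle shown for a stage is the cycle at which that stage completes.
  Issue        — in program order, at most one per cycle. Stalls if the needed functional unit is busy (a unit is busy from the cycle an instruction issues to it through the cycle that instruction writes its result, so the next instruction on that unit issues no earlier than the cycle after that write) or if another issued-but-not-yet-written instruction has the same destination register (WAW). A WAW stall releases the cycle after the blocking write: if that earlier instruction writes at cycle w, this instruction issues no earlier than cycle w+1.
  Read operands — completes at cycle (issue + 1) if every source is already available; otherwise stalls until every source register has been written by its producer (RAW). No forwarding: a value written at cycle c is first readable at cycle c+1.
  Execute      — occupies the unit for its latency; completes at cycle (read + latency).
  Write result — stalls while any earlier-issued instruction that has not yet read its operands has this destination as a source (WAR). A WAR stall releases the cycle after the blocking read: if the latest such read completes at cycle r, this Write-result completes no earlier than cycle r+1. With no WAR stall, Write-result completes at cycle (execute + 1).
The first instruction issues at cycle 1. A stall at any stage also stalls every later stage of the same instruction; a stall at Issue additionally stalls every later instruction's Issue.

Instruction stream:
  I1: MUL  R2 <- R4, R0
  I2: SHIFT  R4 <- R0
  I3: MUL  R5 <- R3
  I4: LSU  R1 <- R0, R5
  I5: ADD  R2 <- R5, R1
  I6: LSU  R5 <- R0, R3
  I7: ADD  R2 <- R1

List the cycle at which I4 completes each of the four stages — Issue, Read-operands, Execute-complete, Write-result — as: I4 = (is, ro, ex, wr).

[I1] 1/2/8/9
[I2] 2/3/4/5
[I3] 10/11/17/18  (struct: MUL busy until I1 writes@9)
[I4] 11/19/20/21  (RAW R5: wait I3 write@18)
[I5] 12/22/24/25  (RAW R1: wait I4 write@21)
[I6] 22/23/24/25  (struct: LSU busy until I4 writes@21)
[I7] 26/27/29/30  (struct: ADD busy until I5 writes@25)

I4 = (11, 19, 20, 21)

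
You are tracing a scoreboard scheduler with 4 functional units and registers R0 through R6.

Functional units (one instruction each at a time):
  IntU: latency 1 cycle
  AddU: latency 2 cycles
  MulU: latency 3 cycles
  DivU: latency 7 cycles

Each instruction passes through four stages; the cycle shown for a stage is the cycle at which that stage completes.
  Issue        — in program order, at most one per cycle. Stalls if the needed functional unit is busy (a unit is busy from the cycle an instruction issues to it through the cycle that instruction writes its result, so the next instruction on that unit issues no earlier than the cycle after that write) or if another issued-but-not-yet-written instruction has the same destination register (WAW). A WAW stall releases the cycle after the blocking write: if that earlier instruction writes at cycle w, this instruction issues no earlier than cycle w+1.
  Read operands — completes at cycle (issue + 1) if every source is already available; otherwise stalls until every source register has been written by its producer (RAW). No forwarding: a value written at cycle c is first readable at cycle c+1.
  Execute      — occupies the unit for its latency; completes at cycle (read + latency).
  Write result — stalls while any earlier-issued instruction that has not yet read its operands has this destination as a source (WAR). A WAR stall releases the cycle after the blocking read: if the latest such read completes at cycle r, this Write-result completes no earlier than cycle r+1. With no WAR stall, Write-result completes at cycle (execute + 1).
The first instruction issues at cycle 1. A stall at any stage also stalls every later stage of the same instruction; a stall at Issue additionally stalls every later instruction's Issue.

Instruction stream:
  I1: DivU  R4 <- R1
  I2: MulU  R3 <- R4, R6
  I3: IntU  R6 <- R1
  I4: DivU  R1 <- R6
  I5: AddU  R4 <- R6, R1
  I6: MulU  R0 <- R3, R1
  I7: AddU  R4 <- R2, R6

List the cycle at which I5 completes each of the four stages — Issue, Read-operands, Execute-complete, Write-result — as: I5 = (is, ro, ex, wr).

I5 = (12, 22, 24, 25)

cycle 1: I1→DivU
cycle 2: I1 RO; I2→MulU
cycle 3: I3→IntU
cycle 4: I3 RO
cycle 5: I3 EX
cycle 9: I1 EX
cycle 10: I1 WR R4
cycle 11: I2 RO; I4→DivU
cycle 12: I3 WR R6; I5→AddU
cycle 13: I4 RO
cycle 14: I2 EX
cycle 15: I2 WR R3
cycle 16: I6→MulU
cycle 20: I4 EX
cycle 21: I4 WR R1
cycle 22: I5 RO; I6 RO
cycle 24: I5 EX
cycle 25: I5 WR R4; I6 EX
cycle 26: I6 WR R0; I7→AddU
cycle 27: I7 RO
cycle 29: I7 EX
cycle 30: I7 WR R4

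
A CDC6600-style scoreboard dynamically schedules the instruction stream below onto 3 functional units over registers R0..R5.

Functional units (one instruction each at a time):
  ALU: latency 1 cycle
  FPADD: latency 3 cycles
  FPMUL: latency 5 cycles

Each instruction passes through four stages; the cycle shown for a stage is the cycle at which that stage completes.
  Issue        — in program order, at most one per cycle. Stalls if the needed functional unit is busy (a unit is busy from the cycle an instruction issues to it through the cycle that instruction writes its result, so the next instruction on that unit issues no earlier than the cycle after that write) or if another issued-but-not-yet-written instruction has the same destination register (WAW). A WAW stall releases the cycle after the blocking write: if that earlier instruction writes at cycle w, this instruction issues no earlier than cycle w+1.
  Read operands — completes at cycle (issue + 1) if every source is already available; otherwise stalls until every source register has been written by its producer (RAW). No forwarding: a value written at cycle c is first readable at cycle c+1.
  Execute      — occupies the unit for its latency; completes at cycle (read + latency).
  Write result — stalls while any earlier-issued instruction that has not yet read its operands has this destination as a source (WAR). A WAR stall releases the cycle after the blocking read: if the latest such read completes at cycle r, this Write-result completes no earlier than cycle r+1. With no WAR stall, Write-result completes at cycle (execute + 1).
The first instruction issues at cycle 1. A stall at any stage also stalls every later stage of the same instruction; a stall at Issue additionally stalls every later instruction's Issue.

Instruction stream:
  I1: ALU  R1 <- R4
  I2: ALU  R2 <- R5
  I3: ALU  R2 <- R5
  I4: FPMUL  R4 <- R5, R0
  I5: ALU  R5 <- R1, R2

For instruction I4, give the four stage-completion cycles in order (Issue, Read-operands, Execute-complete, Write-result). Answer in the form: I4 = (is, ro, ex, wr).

I1  is:1  ro:2  ex:3  wr:4
I2  is:5  ro:6  ex:7  wr:8  — struct: ALU busy until I1 writes@4
I3  is:9  ro:10  ex:11  wr:12  — struct: ALU busy until I2 writes@8
I4  is:10  ro:11  ex:16  wr:17
I5  is:13  ro:14  ex:15  wr:16  — struct: ALU busy until I3 writes@12

I4 = (10, 11, 16, 17)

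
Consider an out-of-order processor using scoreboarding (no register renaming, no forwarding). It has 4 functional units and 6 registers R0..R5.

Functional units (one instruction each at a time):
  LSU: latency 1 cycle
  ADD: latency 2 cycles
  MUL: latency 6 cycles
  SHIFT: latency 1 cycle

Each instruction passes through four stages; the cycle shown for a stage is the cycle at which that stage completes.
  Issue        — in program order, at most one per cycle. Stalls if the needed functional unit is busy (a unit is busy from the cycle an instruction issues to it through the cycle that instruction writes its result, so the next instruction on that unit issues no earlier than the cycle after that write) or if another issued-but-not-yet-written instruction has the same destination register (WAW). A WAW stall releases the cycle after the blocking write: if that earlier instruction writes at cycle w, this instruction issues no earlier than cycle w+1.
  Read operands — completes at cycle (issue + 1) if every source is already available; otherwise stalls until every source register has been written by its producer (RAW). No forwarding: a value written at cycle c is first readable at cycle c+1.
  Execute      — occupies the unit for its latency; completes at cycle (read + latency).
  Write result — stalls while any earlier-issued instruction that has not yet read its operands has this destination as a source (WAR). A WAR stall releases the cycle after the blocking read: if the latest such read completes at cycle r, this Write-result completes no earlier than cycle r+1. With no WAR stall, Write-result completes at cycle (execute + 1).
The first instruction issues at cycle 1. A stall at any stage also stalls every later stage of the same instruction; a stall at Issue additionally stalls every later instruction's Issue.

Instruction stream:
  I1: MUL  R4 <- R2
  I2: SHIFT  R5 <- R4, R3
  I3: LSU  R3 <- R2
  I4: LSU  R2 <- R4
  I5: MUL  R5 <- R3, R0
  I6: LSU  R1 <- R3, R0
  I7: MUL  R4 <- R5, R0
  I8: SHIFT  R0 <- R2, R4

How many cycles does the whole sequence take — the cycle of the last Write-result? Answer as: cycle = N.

cycle = 33

  I1 | 1 | 2 | 8 | 9
  I2 | 2 | 10 | 11 | 12   RAW R4: wait I1 write@9
  I3 | 3 | 4 | 5 | 11   WAR R3: wait I2 read@10
  I4 | 12 | 13 | 14 | 15   struct: LSU busy until I3 writes@11
  I5 | 13 | 14 | 20 | 21
  I6 | 16 | 17 | 18 | 19   struct: LSU busy until I4 writes@15
  I7 | 22 | 23 | 29 | 30   struct: MUL busy until I5 writes@21
  I8 | 23 | 31 | 32 | 33   RAW R4: wait I7 write@30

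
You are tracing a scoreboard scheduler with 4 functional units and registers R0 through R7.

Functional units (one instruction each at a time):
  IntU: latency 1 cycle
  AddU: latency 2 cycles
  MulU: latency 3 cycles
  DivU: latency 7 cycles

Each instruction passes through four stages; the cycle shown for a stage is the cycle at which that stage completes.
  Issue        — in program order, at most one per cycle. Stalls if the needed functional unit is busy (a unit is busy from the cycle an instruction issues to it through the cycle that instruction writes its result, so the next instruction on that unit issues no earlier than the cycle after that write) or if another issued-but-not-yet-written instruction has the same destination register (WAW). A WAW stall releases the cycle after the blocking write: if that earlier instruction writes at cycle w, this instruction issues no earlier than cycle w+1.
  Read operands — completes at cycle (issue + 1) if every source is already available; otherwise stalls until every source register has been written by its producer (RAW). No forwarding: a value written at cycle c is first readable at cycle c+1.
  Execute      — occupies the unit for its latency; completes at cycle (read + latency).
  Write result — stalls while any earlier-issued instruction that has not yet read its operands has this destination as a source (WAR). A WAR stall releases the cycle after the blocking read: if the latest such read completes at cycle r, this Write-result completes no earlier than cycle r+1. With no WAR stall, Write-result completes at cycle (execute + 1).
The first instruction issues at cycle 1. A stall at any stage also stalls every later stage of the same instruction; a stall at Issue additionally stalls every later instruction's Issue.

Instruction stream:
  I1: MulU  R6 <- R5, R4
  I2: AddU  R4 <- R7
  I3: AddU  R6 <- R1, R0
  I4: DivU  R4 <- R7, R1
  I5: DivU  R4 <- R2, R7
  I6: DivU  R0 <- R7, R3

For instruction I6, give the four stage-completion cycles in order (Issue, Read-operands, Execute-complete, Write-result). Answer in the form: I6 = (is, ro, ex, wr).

I6 = (28, 29, 36, 37)

[I1] 1/2/5/6
[I2] 2/3/5/6
[I3] 7/8/10/11  (struct: AddU busy until I2 writes@6)
[I4] 8/9/16/17
[I5] 18/19/26/27  (struct: DivU busy until I4 writes@17)
[I6] 28/29/36/37  (struct: DivU busy until I5 writes@27)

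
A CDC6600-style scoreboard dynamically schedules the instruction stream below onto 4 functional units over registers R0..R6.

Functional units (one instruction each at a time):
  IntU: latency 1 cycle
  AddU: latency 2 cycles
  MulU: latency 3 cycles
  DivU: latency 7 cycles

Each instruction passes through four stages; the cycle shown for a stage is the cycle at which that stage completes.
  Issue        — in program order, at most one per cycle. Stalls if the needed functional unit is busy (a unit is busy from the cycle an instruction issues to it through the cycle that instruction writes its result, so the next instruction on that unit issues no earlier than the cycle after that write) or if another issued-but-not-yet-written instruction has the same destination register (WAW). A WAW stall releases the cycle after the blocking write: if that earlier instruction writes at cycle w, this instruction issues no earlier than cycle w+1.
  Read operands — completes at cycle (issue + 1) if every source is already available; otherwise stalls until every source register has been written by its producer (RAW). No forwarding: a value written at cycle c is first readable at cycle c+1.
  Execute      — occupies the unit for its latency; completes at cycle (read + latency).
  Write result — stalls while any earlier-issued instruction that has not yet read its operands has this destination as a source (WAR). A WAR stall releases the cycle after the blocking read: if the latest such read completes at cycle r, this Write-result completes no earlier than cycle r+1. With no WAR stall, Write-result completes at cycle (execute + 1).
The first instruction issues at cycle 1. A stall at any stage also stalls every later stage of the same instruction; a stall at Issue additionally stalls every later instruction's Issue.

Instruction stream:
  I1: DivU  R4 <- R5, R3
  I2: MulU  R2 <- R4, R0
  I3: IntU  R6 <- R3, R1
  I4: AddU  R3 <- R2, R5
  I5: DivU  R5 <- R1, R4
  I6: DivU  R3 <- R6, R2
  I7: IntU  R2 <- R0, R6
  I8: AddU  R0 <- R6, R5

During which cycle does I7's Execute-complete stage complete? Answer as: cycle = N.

cycle = 24

c1: I1→DivU
c2: I1 RO, I2→MulU
c3: I3→IntU
c4: I3 RO, I4→AddU
c5: I3 EX
c6: I3 WR R6
c9: I1 EX
c10: I1 WR R4
c11: I2 RO, I5→DivU
c12: I5 RO
c14: I2 EX
c15: I2 WR R2
c16: I4 RO
c18: I4 EX
c19: I4 WR R3, I5 EX
c20: I5 WR R5
c21: I6→DivU
c22: I6 RO, I7→IntU
c23: I7 RO, I8→AddU
c24: I7 EX, I8 RO
c25: I7 WR R2
c26: I8 EX
c27: I8 WR R0
c29: I6 EX
c30: I6 WR R3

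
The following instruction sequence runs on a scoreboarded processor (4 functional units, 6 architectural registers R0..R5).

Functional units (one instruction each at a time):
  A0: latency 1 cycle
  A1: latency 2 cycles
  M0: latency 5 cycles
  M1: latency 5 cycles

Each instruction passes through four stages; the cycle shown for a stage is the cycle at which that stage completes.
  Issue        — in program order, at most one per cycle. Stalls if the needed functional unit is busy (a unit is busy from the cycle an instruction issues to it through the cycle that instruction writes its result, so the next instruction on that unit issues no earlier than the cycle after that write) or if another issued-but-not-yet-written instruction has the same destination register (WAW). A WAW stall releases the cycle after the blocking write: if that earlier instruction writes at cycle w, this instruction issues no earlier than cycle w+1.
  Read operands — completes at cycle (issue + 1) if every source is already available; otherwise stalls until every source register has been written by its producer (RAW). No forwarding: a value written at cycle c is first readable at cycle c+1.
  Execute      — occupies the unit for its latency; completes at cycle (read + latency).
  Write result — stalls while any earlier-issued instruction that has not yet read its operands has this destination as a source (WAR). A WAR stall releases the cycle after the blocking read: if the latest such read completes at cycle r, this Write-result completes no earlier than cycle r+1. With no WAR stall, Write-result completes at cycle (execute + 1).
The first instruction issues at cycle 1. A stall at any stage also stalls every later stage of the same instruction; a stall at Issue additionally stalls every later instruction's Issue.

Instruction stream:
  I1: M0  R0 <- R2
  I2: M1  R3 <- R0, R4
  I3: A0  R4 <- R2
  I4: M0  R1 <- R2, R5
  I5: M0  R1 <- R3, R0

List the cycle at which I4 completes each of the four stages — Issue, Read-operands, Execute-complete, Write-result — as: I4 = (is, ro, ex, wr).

c1: I1 dispatched to M0
c2: I1 operands ready; I2 dispatched to M1
c3: I3 dispatched to A0
c4: I3 operands ready
c5: I3 complete
c7: I1 complete
c8: R0←I1
c9: I2 operands ready; I4 dispatched to M0
c10: R4←I3; I4 operands ready
c14: I2 complete
c15: R3←I2; I4 complete
c16: R1←I4
c17: I5 dispatched to M0
c18: I5 operands ready
c23: I5 complete
c24: R1←I5

I4 = (9, 10, 15, 16)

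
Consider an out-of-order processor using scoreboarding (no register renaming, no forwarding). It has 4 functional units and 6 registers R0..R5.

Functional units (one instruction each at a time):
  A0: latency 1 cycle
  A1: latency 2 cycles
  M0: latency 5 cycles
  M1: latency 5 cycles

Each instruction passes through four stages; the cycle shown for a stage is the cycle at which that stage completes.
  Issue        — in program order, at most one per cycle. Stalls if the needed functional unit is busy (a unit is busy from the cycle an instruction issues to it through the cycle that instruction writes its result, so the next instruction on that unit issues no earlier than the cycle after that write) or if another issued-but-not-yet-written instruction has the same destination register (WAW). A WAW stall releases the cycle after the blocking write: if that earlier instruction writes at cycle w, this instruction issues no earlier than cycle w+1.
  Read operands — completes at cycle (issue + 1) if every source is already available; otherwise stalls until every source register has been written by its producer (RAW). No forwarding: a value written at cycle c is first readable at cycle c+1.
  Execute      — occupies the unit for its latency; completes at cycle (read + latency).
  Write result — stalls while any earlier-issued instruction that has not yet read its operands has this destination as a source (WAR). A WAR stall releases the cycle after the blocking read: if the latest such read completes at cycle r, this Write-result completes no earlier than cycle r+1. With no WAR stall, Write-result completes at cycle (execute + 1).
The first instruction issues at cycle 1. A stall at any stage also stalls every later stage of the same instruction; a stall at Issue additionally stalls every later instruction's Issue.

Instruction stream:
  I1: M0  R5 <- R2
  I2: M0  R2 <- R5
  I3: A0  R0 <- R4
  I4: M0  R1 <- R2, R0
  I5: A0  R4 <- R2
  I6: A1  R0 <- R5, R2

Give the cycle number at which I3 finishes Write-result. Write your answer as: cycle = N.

cycle = 13

cycle 1: issue I1 (M0)
cycle 2: I1 read-ops
cycle 7: I1 finished on M0
cycle 8: I1→R5
cycle 9: issue I2 (M0)
cycle 10: I2 read-ops · issue I3 (A0)
cycle 11: I3 read-ops
cycle 12: I3 finished on A0
cycle 13: I3→R0
cycle 15: I2 finished on M0
cycle 16: I2→R2
cycle 17: issue I4 (M0)
cycle 18: I4 read-ops · issue I5 (A0)
cycle 19: I5 read-ops · issue I6 (A1)
cycle 20: I5 finished on A0 · I6 read-ops
cycle 21: I5→R4
cycle 22: I6 finished on A1
cycle 23: I4 finished on M0 · I6→R0
cycle 24: I4→R1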